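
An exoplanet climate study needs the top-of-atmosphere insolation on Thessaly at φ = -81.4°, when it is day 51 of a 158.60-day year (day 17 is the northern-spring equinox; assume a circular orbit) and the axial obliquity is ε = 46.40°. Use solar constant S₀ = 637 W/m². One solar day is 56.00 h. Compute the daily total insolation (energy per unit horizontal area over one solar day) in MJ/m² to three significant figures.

0.00 MJ/m²

Solar longitude: λ_s = 360° × (51 − 17)/158.60 = 77.175°.
sin δ = sin 46.40° × sin 77.175° = 0.70611, so δ = +44.919°.
cos H₀ = −tan(-81.4°) tan(+44.919°) = 6.5935 ≥ 1 ⇒ polar night, H₀ = 0 and Q̄ = 0.
Daily total = Q̄ × 56.00 h × 3600 s/h = 0.00 MJ/m².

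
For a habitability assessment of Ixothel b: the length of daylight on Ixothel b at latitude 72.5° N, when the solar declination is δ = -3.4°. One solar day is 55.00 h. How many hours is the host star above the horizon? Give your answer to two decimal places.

cos h₀ = −tan ϕ · tan δ = −tan(+72.5°) × tan(-3.400°) = 0.1884, so h₀ = 1.3812 rad = 79.14°.
Daylight = 2h₀/(2π) × 55.00 h = (1.3812/π) × 55.00 = 24.18 h.

24.18 h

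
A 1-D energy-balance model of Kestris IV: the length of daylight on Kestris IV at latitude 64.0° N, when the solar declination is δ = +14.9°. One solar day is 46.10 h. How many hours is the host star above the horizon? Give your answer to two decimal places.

31.52 h

cos h₀ = −tan ϕ · tan δ = −tan(+64.0°) × tan(+14.900°) = -0.5455, so h₀ = 2.1478 rad = 123.06°.
Daylight = 2h₀/(2π) × 46.10 h = (2.1478/π) × 46.10 = 31.52 h.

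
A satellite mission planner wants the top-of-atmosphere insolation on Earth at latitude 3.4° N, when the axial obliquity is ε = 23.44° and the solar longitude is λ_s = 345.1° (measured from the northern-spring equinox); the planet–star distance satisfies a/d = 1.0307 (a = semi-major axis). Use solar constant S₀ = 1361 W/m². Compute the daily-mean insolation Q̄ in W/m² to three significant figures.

Solar declination: sin δ = sin ε · sin λ_s = sin 23.44° × sin 345.1° = -0.10228, so δ = -5.871°.
cos H₀ = −tan(+3.4°) tan(-5.871°) = 0.0061, H₀ = 1.5647 rad.
Bracket: H₀ sin φ sin δ + cos φ cos δ sin H₀ = 1.5647×0.05931×-0.10228 + 0.99824×0.99476×0.99998 = -0.009492 + 0.992989 = 0.983497.
Inverse-square distance factor (a/d)² = 1.0307² = 1.062342.
Q̄ = (S₀/π) × 1.062342 × [bracket] = (1361/π) × 1.062342 × 0.983497 = 452.6 W/m².

Q̄ ≈ 453 W/m²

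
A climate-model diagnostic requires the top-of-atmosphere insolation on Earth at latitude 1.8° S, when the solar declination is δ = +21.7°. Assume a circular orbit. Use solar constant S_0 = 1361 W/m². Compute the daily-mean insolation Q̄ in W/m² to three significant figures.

cos h₀ = −tan(-1.8°) tan(+21.700°) = 0.0125, h₀ = 1.5583 rad.
Bracket: h₀ sin ϕ sin δ + cos ϕ cos δ sin h₀ = 1.5583×-0.03141×0.36975 + 0.99951×0.92913×0.99992 = -0.018098 + 0.928600 = 0.910502.
Q̄ = (S_0/π) × [bracket] = (1361/π) × 0.910502 = 394.4 W/m².

Q̄ ≈ 394 W/m²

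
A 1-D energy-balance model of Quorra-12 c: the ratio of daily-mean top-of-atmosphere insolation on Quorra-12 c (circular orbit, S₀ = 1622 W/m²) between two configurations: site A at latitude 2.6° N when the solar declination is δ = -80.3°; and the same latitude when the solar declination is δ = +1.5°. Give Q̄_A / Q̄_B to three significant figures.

— Configuration A (φ=+2.6°):
cos H₀ = −tan(+2.6°) tan(-80.300°) = 0.2657, H₀ = 1.3019 rad.
Bracket: H₀ sin φ sin δ + cos φ cos δ sin H₀ = 1.3019×0.04536×-0.98570 + 0.99897×0.16849×0.96407 = -0.058210 + 0.162269 = 0.104059.
Q̄ = (S₀/π) × [bracket] = (1622/π) × 0.104059 = 53.726 W/m².
— Configuration B (φ=+2.6°):
cos H₀ = −tan(+2.6°) tan(+1.500°) = -0.0012, H₀ = 1.5720 rad.
Bracket: H₀ sin φ sin δ + cos φ cos δ sin H₀ = 1.5720×0.04536×0.02618 + 0.99897×0.99966×1.00000 = 0.001867 + 0.998630 = 1.000497.
Q̄ = (S₀/π) × [bracket] = (1622/π) × 1.000497 = 516.56 W/m².
Ratio Q̄_A / Q̄_B = 53.726 / 516.56 = 0.1040.

Q̄_A / Q̄_B ≈ 0.104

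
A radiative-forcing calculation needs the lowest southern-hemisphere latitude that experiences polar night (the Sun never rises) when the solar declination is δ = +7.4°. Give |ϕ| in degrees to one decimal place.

|ϕ| = 82.6°

Polar night requires cos h₀ = −tan ϕ tan δ ≥ 1, i.e. tan ϕ tan δ ≤ −1.
The boundary is |tan ϕ| · |tan δ| = 1, so |ϕ| = 90° − |δ| = 90° − 7.4° = 82.6° in the southern hemisphere.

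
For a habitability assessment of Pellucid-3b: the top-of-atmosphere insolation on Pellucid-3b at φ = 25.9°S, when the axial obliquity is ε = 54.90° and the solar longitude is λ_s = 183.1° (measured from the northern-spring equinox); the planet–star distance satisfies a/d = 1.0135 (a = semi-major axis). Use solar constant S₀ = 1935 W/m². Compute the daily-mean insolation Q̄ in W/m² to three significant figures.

Solar declination: sin δ = sin ε · sin λ_s = sin 54.90° × sin 183.1° = -0.04424, so δ = -2.536°.
cos H₀ = −tan(-25.9°) tan(-2.536°) = -0.0215, H₀ = 1.5923 rad.
Bracket: H₀ sin φ sin δ + cos φ cos δ sin H₀ = 1.5923×-0.43680×-0.04424 + 0.89956×0.99902×0.99977 = 0.030770 + 0.898472 = 0.929242.
Inverse-square distance factor (a/d)² = 1.0135² = 1.027182.
Q̄ = (S₀/π) × 1.027182 × [bracket] = (1935/π) × 1.027182 × 0.929242 = 587.9 W/m².

Q̄ ≈ 588 W/m²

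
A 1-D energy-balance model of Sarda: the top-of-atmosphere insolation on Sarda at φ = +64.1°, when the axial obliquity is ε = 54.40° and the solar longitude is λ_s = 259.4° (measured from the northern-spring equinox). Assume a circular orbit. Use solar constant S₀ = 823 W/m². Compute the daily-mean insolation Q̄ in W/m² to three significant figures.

Solar declination: sin δ = sin ε · sin λ_s = sin 54.40° × sin 259.4° = -0.79923, so δ = -53.056°.
cos H₀ = −tan(+64.1°) tan(-53.056°) = 2.7385 ≥ 1 ⇒ polar night, H₀ = 0 and Q̄ = 0.

Q̄ ≈ 0.00 W/m²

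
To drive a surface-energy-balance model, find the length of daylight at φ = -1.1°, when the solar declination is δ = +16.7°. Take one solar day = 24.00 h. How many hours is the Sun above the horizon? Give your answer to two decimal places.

cos H₀ = −tan φ · tan δ = −tan(-1.1°) × tan(+16.700°) = 0.0058, so H₀ = 1.5650 rad = 89.67°.
Daylight = 2H₀/(2π) × 24.00 h = (1.5650/π) × 24.00 = 11.96 h.

11.96 h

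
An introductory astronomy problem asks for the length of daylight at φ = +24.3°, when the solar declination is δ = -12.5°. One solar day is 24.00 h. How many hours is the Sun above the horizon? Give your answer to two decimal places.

11.23 h

cos H₀ = −tan φ · tan δ = −tan(+24.3°) × tan(-12.500°) = 0.1001, so H₀ = 1.4705 rad = 84.26°.
Daylight = 2H₀/(2π) × 24.00 h = (1.4705/π) × 24.00 = 11.23 h.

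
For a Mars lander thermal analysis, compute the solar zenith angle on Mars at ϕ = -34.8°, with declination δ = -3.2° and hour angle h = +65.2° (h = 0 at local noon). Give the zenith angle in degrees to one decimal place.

cos θ_z = sin ϕ sin δ + cos ϕ cos δ cos h = 0.031858 + 0.343896 = 0.375754.
θ_z = arccos(0.375754) = 67.9°.

θ_z = 67.9°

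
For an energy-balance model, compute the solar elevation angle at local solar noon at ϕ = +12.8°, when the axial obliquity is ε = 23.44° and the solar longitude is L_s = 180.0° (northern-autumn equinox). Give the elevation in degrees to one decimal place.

77.2°

Solar declination: sin δ = sin ε · sin L_s = sin 23.44° × sin 180.0° = 0.00000, so δ = +0.000°.
At local noon the hour angle is zero, so the zenith angle equals |ϕ − δ| = |+12.8° − (+0.000°)| = 12.800°.
Elevation = 90° − 12.800° = 77.2°.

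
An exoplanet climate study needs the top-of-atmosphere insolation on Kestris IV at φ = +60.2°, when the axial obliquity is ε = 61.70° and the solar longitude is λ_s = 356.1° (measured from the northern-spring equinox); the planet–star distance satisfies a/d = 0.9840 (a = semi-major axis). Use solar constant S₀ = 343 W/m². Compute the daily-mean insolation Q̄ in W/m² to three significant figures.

Solar declination: sin δ = sin ε · sin λ_s = sin 61.70° × sin 356.1° = -0.05989, so δ = -3.433°.
cos H₀ = −tan(+60.2°) tan(-3.433°) = 0.1048, H₀ = 1.4658 rad.
Bracket: H₀ sin φ sin δ + cos φ cos δ sin H₀ = 1.4658×0.86777×-0.05989 + 0.49697×0.99821×0.99450 = -0.076179 + 0.493352 = 0.417173.
Inverse-square distance factor (a/d)² = 0.9840² = 0.968256.
Q̄ = (S₀/π) × 0.968256 × [bracket] = (343/π) × 0.968256 × 0.417173 = 44.10 W/m².

Q̄ ≈ 44.1 W/m²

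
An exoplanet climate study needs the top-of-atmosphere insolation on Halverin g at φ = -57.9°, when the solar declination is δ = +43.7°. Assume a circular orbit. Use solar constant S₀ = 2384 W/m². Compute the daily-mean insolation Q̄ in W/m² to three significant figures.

cos H₀ = −tan(-57.9°) tan(+43.700°) = 1.5234 ≥ 1 ⇒ polar night, H₀ = 0 and Q̄ = 0.

Q̄ ≈ 0.00 W/m²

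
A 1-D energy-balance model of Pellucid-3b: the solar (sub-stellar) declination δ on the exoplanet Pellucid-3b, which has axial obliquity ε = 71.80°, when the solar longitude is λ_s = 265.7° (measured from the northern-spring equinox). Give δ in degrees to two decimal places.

δ = -71.32°

sin δ = sin ε · sin λ_s = sin 71.80° × sin 265.7° = -0.947298.
δ = arcsin(-0.947298) = -71.32°.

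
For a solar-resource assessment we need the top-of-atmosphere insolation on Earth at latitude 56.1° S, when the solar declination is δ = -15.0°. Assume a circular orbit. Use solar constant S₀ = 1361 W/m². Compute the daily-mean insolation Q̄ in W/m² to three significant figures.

Q̄ ≈ 398 W/m²

cos H₀ = −tan(-56.1°) tan(-15.000°) = -0.3988, H₀ = 1.9810 rad.
Bracket: H₀ sin φ sin δ + cos φ cos δ sin H₀ = 1.9810×-0.83001×-0.25882 + 0.55775×0.96593×0.91706 = 0.425565 + 0.494064 = 0.919629.
Q̄ = (S₀/π) × [bracket] = (1361/π) × 0.919629 = 398.4 W/m².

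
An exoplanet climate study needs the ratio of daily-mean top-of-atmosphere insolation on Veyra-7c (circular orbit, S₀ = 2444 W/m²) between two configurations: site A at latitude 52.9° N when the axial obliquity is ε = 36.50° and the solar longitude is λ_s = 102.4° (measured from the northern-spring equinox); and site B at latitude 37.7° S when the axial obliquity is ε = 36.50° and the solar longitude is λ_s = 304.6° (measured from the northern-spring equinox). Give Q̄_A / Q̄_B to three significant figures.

Q̄_A / Q̄_B ≈ 1.19

— Configuration A (φ=+52.9°):
Solar declination: sin δ = sin ε · sin λ_s = sin 36.50° × sin 102.4° = 0.58095, so δ = +35.517°.
cos H₀ = −tan(+52.9°) tan(+35.517°) = -0.9437, H₀ = 2.8046 rad.
Bracket: H₀ sin φ sin δ + cos φ cos δ sin H₀ = 2.8046×0.79758×0.58095 + 0.60321×0.81394×0.33069 = 1.299523 + 0.162361 = 1.461884.
Q̄ = (S₀/π) × [bracket] = (2444/π) × 1.461884 = 1137.3 W/m².
— Configuration B (φ=-37.7°):
Solar declination: sin δ = sin ε · sin λ_s = sin 36.50° × sin 304.6° = -0.48962, so δ = -29.316°.
cos H₀ = −tan(-37.7°) tan(-29.316°) = -0.4340, H₀ = 2.0197 rad.
Bracket: H₀ sin φ sin δ + cos φ cos δ sin H₀ = 2.0197×-0.61153×-0.48962 + 0.79122×0.87194×0.90091 = 0.604733 + 0.621535 = 1.226268.
Q̄ = (S₀/π) × [bracket] = (2444/π) × 1.226268 = 953.97 W/m².
Ratio Q̄_A / Q̄_B = 1137.3 / 953.97 = 1.192.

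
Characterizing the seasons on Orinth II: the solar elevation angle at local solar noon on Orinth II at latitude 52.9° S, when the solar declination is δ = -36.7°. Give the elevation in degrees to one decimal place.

At local noon the hour angle is zero, so the zenith angle equals |φ − δ| = |-52.9° − (-36.700°)| = 16.200°.
Elevation = 90° − 16.200° = 73.8°.

73.8°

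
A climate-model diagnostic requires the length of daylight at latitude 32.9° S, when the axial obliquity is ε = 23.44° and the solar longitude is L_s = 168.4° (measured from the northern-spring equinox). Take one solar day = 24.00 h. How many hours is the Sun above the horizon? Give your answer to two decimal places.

Solar declination: sin δ = sin ε · sin L_s = sin 23.44° × sin 168.4° = 0.07999, so δ = +4.588°.
cos h₀ = −tan ϕ · tan δ = −tan(-32.9°) × tan(+4.588°) = 0.0519, so h₀ = 1.5189 rad = 87.02°.
Daylight = 2h₀/(2π) × 24.00 h = (1.5189/π) × 24.00 = 11.60 h.

11.60 h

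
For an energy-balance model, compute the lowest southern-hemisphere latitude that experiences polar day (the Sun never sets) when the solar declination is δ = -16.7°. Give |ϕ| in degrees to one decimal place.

Polar day requires cos h₀ = −tan ϕ tan δ ≤ −1, i.e. tan ϕ tan δ ≥ 1.
The boundary is |tan ϕ| · |tan δ| = 1, so |ϕ| = 90° − |δ| = 90° − 16.7° = 73.3° in the southern hemisphere.

|ϕ| = 73.3°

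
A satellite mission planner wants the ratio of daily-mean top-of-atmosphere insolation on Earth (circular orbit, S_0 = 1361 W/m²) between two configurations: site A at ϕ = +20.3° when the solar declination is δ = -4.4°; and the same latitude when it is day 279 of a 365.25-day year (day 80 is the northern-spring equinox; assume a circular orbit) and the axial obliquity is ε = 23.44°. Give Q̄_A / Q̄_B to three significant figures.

Q̄_A / Q̄_B ≈ 1.02

— Configuration A (ϕ=+20.3°):
cos h₀ = −tan(+20.3°) tan(-4.400°) = 0.0285, h₀ = 1.5423 rad.
Bracket: h₀ sin ϕ sin δ + cos ϕ cos δ sin h₀ = 1.5423×0.34694×-0.07672 + 0.93789×0.99705×0.99959 = -0.041052 + 0.934740 = 0.893688.
Q̄ = (S_0/π) × [bracket] = (1361/π) × 0.893688 = 387.16 W/m².
— Configuration B (ϕ=+20.3°):
Solar longitude: L_s = 360° × (279 − 80)/365.25 = 196.140°.
sin δ = sin 23.44° × sin 196.140° = -0.11058, so δ = -6.349°.
cos h₀ = −tan(+20.3°) tan(-6.349°) = 0.0412, h₀ = 1.5296 rad.
Bracket: h₀ sin ϕ sin δ + cos ϕ cos δ sin h₀ = 1.5296×0.34694×-0.11058 + 0.93789×0.99387×0.99915 = -0.058683 + 0.931348 = 0.872665.
Q̄ = (S_0/π) × [bracket] = (1361/π) × 0.872665 = 378.06 W/m².
Ratio Q̄_A / Q̄_B = 387.16 / 378.06 = 1.024.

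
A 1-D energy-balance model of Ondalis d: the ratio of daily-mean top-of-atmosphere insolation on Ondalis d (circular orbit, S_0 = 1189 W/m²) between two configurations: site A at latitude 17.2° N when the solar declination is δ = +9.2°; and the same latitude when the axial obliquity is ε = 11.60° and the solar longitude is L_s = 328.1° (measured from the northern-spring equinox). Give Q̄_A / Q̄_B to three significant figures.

— Configuration A (ϕ=+17.2°):
cos h₀ = −tan(+17.2°) tan(+9.200°) = -0.0501, h₀ = 1.6210 rad.
Bracket: h₀ sin ϕ sin δ + cos ϕ cos δ sin h₀ = 1.6210×0.29571×0.15988 + 0.95528×0.98714×0.99874 = 0.076638 + 0.941807 = 1.018445.
Q̄ = (S_0/π) × [bracket] = (1189/π) × 1.018445 = 385.45 W/m².
— Configuration B (ϕ=+17.2°):
Solar declination: sin δ = sin ε · sin L_s = sin 11.60° × sin 328.1° = -0.10626, so δ = -6.100°.
cos h₀ = −tan(+17.2°) tan(-6.100°) = 0.0331, h₀ = 1.5377 rad.
Bracket: h₀ sin ϕ sin δ + cos ϕ cos δ sin h₀ = 1.5377×0.29571×-0.10626 + 0.95528×0.99434×0.99945 = -0.048318 + 0.949351 = 0.901033.
Q̄ = (S_0/π) × [bracket] = (1189/π) × 0.901033 = 341.01 W/m².
Ratio Q̄_A / Q̄_B = 385.45 / 341.01 = 1.130.

Q̄_A / Q̄_B ≈ 1.13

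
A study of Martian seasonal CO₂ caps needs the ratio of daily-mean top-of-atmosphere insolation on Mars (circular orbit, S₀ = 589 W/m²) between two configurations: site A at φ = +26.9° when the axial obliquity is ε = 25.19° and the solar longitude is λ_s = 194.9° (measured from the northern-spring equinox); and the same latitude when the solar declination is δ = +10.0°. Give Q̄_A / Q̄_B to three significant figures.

Q̄_A / Q̄_B ≈ 0.806

— Configuration A (φ=+26.9°):
Solar declination: sin δ = sin ε · sin λ_s = sin 25.19° × sin 194.9° = -0.10944, so δ = -6.283°.
cos H₀ = −tan(+26.9°) tan(-6.283°) = 0.0559, H₀ = 1.5149 rad.
Bracket: H₀ sin φ sin δ + cos φ cos δ sin H₀ = 1.5149×0.45243×-0.10944 + 0.89180×0.99399×0.99844 = -0.075009 + 0.885057 = 0.810048.
Q̄ = (S₀/π) × [bracket] = (589/π) × 0.810048 = 151.87 W/m².
— Configuration B (φ=+26.9°):
cos H₀ = −tan(+26.9°) tan(+10.000°) = -0.0895, H₀ = 1.6604 rad.
Bracket: H₀ sin φ sin δ + cos φ cos δ sin H₀ = 1.6604×0.45243×0.17365 + 0.89180×0.98481×0.99599 = 0.130448 + 0.874732 = 1.005180.
Q̄ = (S₀/π) × [bracket] = (589/π) × 1.005180 = 188.46 W/m².
Ratio Q̄_A / Q̄_B = 151.87 / 188.46 = 0.8058.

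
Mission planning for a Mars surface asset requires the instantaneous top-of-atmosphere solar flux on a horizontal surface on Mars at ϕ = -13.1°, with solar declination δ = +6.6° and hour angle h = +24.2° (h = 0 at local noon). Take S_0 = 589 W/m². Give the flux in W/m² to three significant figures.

cos θ_z = sin ϕ sin δ + cos ϕ cos δ cos h = -0.026051 + 0.882496 = 0.856445.
Flux = S_0 · cos θ_z = 589 × 0.856445 = 504.4 W/m².

504 W/m²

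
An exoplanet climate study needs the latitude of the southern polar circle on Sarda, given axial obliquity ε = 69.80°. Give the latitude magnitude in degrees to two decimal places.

The polar circle is the lowest latitude that experiences at least one full rotation of continuous darkness at the northern-summer solstice; it lies at |φ| = 90° − ε = 90° − 69.80° = 20.20°.

20.20°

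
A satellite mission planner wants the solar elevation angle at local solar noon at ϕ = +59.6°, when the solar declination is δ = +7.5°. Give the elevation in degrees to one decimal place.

At local noon the hour angle is zero, so the zenith angle equals |ϕ − δ| = |+59.6° − (+7.500°)| = 52.100°.
Elevation = 90° − 52.100° = 37.9°.

37.9°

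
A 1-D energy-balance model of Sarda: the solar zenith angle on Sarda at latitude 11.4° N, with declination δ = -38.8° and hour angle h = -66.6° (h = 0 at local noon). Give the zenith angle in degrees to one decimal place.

cos θ_z = sin φ sin δ + cos φ cos δ cos h = -0.123853 + 0.303406 = 0.179553.
θ_z = arccos(0.179553) = 79.7°.

θ_z = 79.7°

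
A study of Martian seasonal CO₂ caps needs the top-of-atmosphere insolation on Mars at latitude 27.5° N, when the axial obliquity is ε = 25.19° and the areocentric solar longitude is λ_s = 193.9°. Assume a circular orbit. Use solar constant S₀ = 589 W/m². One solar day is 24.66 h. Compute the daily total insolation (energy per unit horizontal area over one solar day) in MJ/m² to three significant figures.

sin δ = sin 25.19° × sin 193.9° = -0.10225, so δ = -5.869°.
cos H₀ = −tan(+27.5°) tan(-5.869°) = 0.0535, H₀ = 1.5173 rad.
Bracket: H₀ sin φ sin δ + cos φ cos δ sin H₀ = 1.5173×0.46175×-0.10225 + 0.88701×0.99476×0.99857 = -0.071638 + 0.881100 = 0.809462.
Q̄ = (S₀/π) × [bracket] = (589/π) × 0.809462 = 151.76 W/m².
Daily total = Q̄ × 24.66 h × 3600 s/h = 151.76 × 24.66 × 3600 / 10⁶ = 13.47 MJ/m².

13.5 MJ/m²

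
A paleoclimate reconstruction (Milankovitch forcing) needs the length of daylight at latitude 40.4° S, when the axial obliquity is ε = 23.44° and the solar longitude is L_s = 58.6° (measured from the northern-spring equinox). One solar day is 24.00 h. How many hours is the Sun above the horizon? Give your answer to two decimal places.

Solar declination: sin δ = sin ε · sin L_s = sin 23.44° × sin 58.6° = 0.33953, so δ = +19.848°.
cos h₀ = −tan ϕ · tan δ = −tan(-40.4°) × tan(+19.848°) = 0.3072, so h₀ = 1.2585 rad = 72.11°.
Daylight = 2h₀/(2π) × 24.00 h = (1.2585/π) × 24.00 = 9.61 h.

9.61 h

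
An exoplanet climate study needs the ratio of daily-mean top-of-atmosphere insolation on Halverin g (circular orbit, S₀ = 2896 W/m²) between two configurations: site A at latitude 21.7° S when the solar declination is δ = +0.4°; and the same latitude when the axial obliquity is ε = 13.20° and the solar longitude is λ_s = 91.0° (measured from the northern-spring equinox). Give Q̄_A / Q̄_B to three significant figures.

Q̄_A / Q̄_B ≈ 1.19

— Configuration A (φ=-21.7°):
cos H₀ = −tan(-21.7°) tan(+0.400°) = 0.0028, H₀ = 1.5680 rad.
Bracket: H₀ sin φ sin δ + cos φ cos δ sin H₀ = 1.5680×-0.36975×0.00698 + 0.92913×0.99998×1.00000 = -0.004047 + 0.929111 = 0.925064.
Q̄ = (S₀/π) × [bracket] = (2896/π) × 0.925064 = 852.75 W/m².
— Configuration B (φ=-21.7°):
Solar declination: sin δ = sin ε · sin λ_s = sin 13.20° × sin 91.0° = 0.22832, so δ = +13.198°.
cos H₀ = −tan(-21.7°) tan(+13.198°) = 0.0933, H₀ = 1.4773 rad.
Bracket: H₀ sin φ sin δ + cos φ cos δ sin H₀ = 1.4773×-0.36975×0.22832 + 0.92913×0.97359×0.99564 = -0.124716 + 0.900648 = 0.775932.
Q̄ = (S₀/π) × [bracket] = (2896/π) × 0.775932 = 715.27 W/m².
Ratio Q̄_A / Q̄_B = 852.75 / 715.27 = 1.192.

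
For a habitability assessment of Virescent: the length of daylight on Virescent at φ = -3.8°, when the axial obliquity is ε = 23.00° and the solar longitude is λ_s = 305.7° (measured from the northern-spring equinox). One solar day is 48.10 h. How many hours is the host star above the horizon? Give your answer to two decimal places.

Solar declination: sin δ = sin ε · sin λ_s = sin 23.00° × sin 305.7° = -0.31731, so δ = -18.500°.
cos H₀ = −tan φ · tan δ = −tan(-3.8°) × tan(-18.500°) = -0.0222, so H₀ = 1.5930 rad = 91.27°.
Daylight = 2H₀/(2π) × 48.10 h = (1.5930/π) × 48.10 = 24.39 h.

24.39 h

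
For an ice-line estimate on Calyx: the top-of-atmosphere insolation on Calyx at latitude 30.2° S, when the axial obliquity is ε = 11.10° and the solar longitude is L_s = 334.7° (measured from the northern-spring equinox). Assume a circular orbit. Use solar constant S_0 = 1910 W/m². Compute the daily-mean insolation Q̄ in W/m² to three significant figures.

Solar declination: sin δ = sin ε · sin L_s = sin 11.10° × sin 334.7° = -0.08228, so δ = -4.719°.
cos h₀ = −tan(-30.2°) tan(-4.719°) = -0.0480, h₀ = 1.6189 rad.
Bracket: h₀ sin ϕ sin δ + cos ϕ cos δ sin h₀ = 1.6189×-0.50302×-0.08228 + 0.86427×0.99661×0.99885 = 0.067004 + 0.860350 = 0.927354.
Q̄ = (S_0/π) × [bracket] = (1910/π) × 0.927354 = 563.8 W/m².

Q̄ ≈ 564 W/m²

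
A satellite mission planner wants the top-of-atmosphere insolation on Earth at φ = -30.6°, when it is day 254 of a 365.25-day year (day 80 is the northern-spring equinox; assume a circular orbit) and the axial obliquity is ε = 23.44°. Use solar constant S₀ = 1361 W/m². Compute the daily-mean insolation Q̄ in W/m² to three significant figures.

Solar longitude: λ_s = 360° × (254 − 80)/365.25 = 171.499°.
sin δ = sin 23.44° × sin 171.499° = 0.05880, so δ = +3.371°.
cos H₀ = −tan(-30.6°) tan(+3.371°) = 0.0348, H₀ = 1.5360 rad.
Bracket: H₀ sin φ sin δ + cos φ cos δ sin H₀ = 1.5360×-0.50904×0.05880 + 0.86074×0.99827×0.99939 = -0.045975 + 0.858727 = 0.812752.
Q̄ = (S₀/π) × [bracket] = (1361/π) × 0.812752 = 352.1 W/m².

Q̄ ≈ 352 W/m²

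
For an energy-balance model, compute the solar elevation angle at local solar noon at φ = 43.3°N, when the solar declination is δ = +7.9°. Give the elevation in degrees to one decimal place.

54.6°

At local noon the hour angle is zero, so the zenith angle equals |φ − δ| = |+43.3° − (+7.900°)| = 35.400°.
Elevation = 90° − 35.400° = 54.6°.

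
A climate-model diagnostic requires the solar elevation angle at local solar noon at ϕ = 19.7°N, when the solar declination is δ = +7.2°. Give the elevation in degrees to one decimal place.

77.5°

At local noon the hour angle is zero, so the zenith angle equals |ϕ − δ| = |+19.7° − (+7.200°)| = 12.500°.
Elevation = 90° − 12.500° = 77.5°.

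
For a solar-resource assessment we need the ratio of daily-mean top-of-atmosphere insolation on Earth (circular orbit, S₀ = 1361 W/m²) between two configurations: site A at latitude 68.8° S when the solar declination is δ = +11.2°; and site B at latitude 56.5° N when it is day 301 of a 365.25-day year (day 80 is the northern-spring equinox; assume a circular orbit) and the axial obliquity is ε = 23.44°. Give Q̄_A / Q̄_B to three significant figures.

Q̄_A / Q̄_B ≈ 0.461

— Configuration A (φ=-68.8°):
cos H₀ = −tan(-68.8°) tan(+11.200°) = 0.5105, H₀ = 1.0350 rad.
Bracket: H₀ sin φ sin δ + cos φ cos δ sin H₀ = 1.0350×-0.93232×0.19423 + 0.36162×0.98096×0.85988 = -0.187422 + 0.305029 = 0.117607.
Q̄ = (S₀/π) × [bracket] = (1361/π) × 0.117607 = 50.950 W/m².
— Configuration B (φ=+56.5°):
Solar longitude: λ_s = 360° × (301 − 80)/365.25 = 217.823°.
sin δ = sin 23.44° × sin 217.823° = -0.24394, so δ = -14.119°.
cos H₀ = −tan(+56.5°) tan(-14.119°) = 0.3800, H₀ = 1.1810 rad.
Bracket: H₀ sin φ sin δ + cos φ cos δ sin H₀ = 1.1810×0.83389×-0.24394 + 0.55194×0.96979×0.92498 = -0.240238 + 0.495110 = 0.254872.
Q̄ = (S₀/π) × [bracket] = (1361/π) × 0.254872 = 110.42 W/m².
Ratio Q̄_A / Q̄_B = 50.950 / 110.42 = 0.4614.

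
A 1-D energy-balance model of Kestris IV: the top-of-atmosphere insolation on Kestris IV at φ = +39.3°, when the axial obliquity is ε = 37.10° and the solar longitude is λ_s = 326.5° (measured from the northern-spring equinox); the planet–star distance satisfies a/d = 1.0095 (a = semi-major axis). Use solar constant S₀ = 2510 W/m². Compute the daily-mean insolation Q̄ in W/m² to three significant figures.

Solar declination: sin δ = sin ε · sin λ_s = sin 37.10° × sin 326.5° = -0.33293, so δ = -19.447°.
cos H₀ = −tan(+39.3°) tan(-19.447°) = 0.2890, H₀ = 1.2776 rad.
Bracket: H₀ sin φ sin δ + cos φ cos δ sin H₀ = 1.2776×0.63338×-0.33293 + 0.77384×0.94295×0.95733 = -0.269409 + 0.698556 = 0.429147.
Inverse-square distance factor (a/d)² = 1.0095² = 1.019090.
Q̄ = (S₀/π) × 1.019090 × [bracket] = (2510/π) × 1.019090 × 0.429147 = 349.4 W/m².

Q̄ ≈ 349 W/m²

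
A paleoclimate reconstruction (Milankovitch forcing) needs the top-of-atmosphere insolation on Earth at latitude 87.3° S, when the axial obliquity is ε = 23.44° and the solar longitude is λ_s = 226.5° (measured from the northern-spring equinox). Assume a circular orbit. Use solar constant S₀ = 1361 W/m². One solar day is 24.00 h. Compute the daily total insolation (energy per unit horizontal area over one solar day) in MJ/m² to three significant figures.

Solar declination: sin δ = sin ε · sin λ_s = sin 23.44° × sin 226.5° = -0.28855, so δ = -16.771°.
cos H₀ = −tan(-87.3°) tan(-16.771°) = -6.3904 ≤ −1 ⇒ polar day, H₀ = π.
Bracket: H₀ sin φ sin δ + cos φ cos δ sin H₀ = 3.1416×-0.99889×-0.28855 + 0.04711×0.95747×0.00000 = 0.905502 + 0.000000 = 0.905502.
Q̄ = (S₀/π) × [bracket] = (1361/π) × 0.905502 = 392.28 W/m².
Daily total = Q̄ × 24.00 h × 3600 s/h = 392.28 × 24.00 × 3600 / 10⁶ = 33.89 MJ/m².

33.9 MJ/m²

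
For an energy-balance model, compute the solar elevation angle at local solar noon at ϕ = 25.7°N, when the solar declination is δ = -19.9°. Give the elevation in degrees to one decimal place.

44.4°

At local noon the hour angle is zero, so the zenith angle equals |ϕ − δ| = |+25.7° − (-19.900°)| = 45.600°.
Elevation = 90° − 45.600° = 44.4°.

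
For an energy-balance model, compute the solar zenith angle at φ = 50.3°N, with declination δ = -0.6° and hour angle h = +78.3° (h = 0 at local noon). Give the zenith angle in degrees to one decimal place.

cos θ_z = sin φ sin δ + cos φ cos δ cos h = -0.008057 + 0.129527 = 0.121470.
θ_z = arccos(0.121470) = 83.0°.

θ_z = 83.0°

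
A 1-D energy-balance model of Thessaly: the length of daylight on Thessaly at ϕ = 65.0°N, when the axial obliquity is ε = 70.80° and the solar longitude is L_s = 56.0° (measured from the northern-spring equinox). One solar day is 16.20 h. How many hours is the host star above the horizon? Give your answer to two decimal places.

Solar declination: sin δ = sin ε · sin L_s = sin 70.80° × sin 56.0° = 0.78292, so δ = +51.529°.
Sunrise equation: cos h₀ = −tan ϕ · tan δ = -2.6988 ≤ −1, so the host star never sets (polar day) and h₀ = π.
Daylight = 2h₀/(2π) × 16.20 h = (3.1416/π) × 16.20 = 16.20 h.

16.20 h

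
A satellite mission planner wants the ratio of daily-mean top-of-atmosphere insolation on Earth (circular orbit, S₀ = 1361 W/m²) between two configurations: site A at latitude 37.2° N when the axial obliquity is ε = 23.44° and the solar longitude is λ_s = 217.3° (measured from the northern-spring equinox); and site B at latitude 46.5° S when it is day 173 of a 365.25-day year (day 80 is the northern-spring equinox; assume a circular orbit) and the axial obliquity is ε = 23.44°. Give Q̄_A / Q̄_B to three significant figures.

Q̄_A / Q̄_B ≈ 2.27

— Configuration A (φ=+37.2°):
Solar declination: sin δ = sin ε · sin λ_s = sin 23.44° × sin 217.3° = -0.24106, so δ = -13.949°.
cos H₀ = −tan(+37.2°) tan(-13.949°) = 0.1885, H₀ = 1.3811 rad.
Bracket: H₀ sin φ sin δ + cos φ cos δ sin H₀ = 1.3811×0.60460×-0.24106 + 0.79653×0.97051×0.98207 = -0.201288 + 0.759180 = 0.557892.
Q̄ = (S₀/π) × [bracket] = (1361/π) × 0.557892 = 241.69 W/m².
— Configuration B (φ=-46.5°):
Solar longitude: λ_s = 360° × (173 − 80)/365.25 = 91.663°.
sin δ = sin 23.44° × sin 91.663° = 0.39762, so δ = +23.430°.
cos H₀ = −tan(-46.5°) tan(+23.430°) = 0.4567, H₀ = 1.0966 rad.
Bracket: H₀ sin φ sin δ + cos φ cos δ sin H₀ = 1.0966×-0.72537×0.39762 + 0.68835×0.91755×0.88964 = -0.316283 + 0.561893 = 0.245610.
Q̄ = (S₀/π) × [bracket] = (1361/π) × 0.245610 = 106.40 W/m².
Ratio Q̄_A / Q̄_B = 241.69 / 106.40 = 2.272.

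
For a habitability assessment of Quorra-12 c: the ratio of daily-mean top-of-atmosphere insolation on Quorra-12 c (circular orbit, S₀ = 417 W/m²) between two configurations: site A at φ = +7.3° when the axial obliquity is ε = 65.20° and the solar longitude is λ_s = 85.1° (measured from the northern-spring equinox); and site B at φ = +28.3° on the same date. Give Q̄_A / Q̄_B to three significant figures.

— Configuration A (φ=+7.3°):
Solar declination: sin δ = sin ε · sin λ_s = sin 65.20° × sin 85.1° = 0.90446, so δ = +64.751°.
cos H₀ = −tan(+7.3°) tan(+64.751°) = -0.2716, H₀ = 1.8459 rad.
Bracket: H₀ sin φ sin δ + cos φ cos δ sin H₀ = 1.8459×0.12706×0.90446 + 0.99189×0.42656×0.96240 = 0.212132 + 0.407192 = 0.619324.
Q̄ = (S₀/π) × [bracket] = (417/π) × 0.619324 = 82.206 W/m².
— Configuration B (φ=+28.3°):
cos H₀ = −tan(+28.3°) tan(+64.751°) = -1.1417 ≤ −1 ⇒ polar day, H₀ = π.
Bracket: H₀ sin φ sin δ + cos φ cos δ sin H₀ = 3.1416×0.47409×0.90446 + 0.88048×0.42656×0.00000 = 1.347104 + 0.000000 = 1.347104.
Q̄ = (S₀/π) × [bracket] = (417/π) × 1.347104 = 178.81 W/m².
Ratio Q̄_A / Q̄_B = 82.206 / 178.81 = 0.4597.

Q̄_A / Q̄_B ≈ 0.460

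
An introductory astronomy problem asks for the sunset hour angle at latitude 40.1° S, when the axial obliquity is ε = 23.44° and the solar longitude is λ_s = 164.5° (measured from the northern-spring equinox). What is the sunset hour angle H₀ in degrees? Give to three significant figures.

H₀ = 84.8°

Solar declination: sin δ = sin ε · sin λ_s = sin 23.44° × sin 164.5° = 0.10630, so δ = +6.102°.
cos H₀ = −tan φ · tan δ = −tan(-40.1°) × tan(+6.102°) = 0.0900, so H₀ = 1.4806 rad = 84.83°.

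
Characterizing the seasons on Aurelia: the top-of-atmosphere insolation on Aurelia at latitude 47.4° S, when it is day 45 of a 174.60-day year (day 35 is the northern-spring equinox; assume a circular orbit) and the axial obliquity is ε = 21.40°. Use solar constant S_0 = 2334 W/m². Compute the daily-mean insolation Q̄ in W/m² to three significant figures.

Q̄ ≈ 393 W/m²

Solar longitude: L_s = 360° × (45 − 35)/174.60 = 20.619°.
sin δ = sin 21.40° × sin 20.619° = 0.12849, so δ = +7.382°.
cos h₀ = −tan(-47.4°) tan(+7.382°) = 0.1409, h₀ = 1.4294 rad.
Bracket: h₀ sin ϕ sin δ + cos ϕ cos δ sin h₀ = 1.4294×-0.73610×0.12849 + 0.67688×0.99171×0.99002 = -0.135195 + 0.664569 = 0.529374.
Q̄ = (S_0/π) × [bracket] = (2334/π) × 0.529374 = 393.3 W/m².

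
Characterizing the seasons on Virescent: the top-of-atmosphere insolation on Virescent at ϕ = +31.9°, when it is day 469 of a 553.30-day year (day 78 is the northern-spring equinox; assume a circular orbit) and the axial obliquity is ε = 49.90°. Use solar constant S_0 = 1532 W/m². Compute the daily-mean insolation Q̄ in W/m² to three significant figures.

Q̄ ≈ 49.0 W/m²

Solar longitude: L_s = 360° × (469 − 78)/553.30 = 254.401°.
sin δ = sin 49.90° × sin 254.401° = -0.73675, so δ = -47.455°.
cos h₀ = −tan(+31.9°) tan(-47.455°) = 0.6782, h₀ = 0.8255 rad.
Bracket: h₀ sin ϕ sin δ + cos ϕ cos δ sin h₀ = 0.8255×0.52844×-0.73675 + 0.84897×0.67617×0.73487 = -0.321390 + 0.421851 = 0.100461.
Q̄ = (S_0/π) × [bracket] = (1532/π) × 0.100461 = 48.99 W/m².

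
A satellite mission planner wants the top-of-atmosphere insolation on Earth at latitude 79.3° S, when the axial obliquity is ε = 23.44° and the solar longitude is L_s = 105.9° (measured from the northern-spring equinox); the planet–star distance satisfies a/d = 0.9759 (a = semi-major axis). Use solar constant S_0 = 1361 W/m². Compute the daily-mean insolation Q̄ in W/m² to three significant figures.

Q̄ ≈ 0.00 W/m²

Solar declination: sin δ = sin ε · sin L_s = sin 23.44° × sin 105.9° = 0.38257, so δ = +22.493°.
cos h₀ = −tan(-79.3°) tan(+22.493°) = 2.1914 ≥ 1 ⇒ polar night, h₀ = 0 and Q̄ = 0.
Inverse-square distance factor (a/d)² = 0.9759² = 0.952381.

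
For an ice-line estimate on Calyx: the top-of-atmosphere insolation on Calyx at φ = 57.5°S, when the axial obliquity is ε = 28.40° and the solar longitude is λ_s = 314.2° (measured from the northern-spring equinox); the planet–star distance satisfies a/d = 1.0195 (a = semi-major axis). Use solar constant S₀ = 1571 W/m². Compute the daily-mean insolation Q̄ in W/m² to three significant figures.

Solar declination: sin δ = sin ε · sin λ_s = sin 28.40° × sin 314.2° = -0.34098, so δ = -19.937°.
cos H₀ = −tan(-57.5°) tan(-19.937°) = -0.5694, H₀ = 2.1765 rad.
Bracket: H₀ sin φ sin δ + cos φ cos δ sin H₀ = 2.1765×-0.84339×-0.34098 + 0.53730×0.94007×0.82209 = 0.625916 + 0.415237 = 1.041153.
Inverse-square distance factor (a/d)² = 1.0195² = 1.039380.
Q̄ = (S₀/π) × 1.039380 × [bracket] = (1571/π) × 1.039380 × 1.041153 = 541.1 W/m².

Q̄ ≈ 541 W/m²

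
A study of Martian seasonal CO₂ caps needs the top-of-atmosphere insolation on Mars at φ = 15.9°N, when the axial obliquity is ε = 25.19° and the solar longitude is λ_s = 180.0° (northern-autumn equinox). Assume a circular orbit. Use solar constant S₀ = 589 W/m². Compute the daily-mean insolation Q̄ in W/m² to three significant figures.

Solar declination: sin δ = sin ε · sin λ_s = sin 25.19° × sin 180.0° = 0.00000, so δ = +0.000°.
cos H₀ = −tan(+15.9°) tan(+0.000°) = -0.0000, H₀ = 1.5708 rad.
Bracket: H₀ sin φ sin δ + cos φ cos δ sin H₀ = 1.5708×0.27396×0.00000 + 0.96174×1.00000×1.00000 = 0.000000 + 0.961740 = 0.961740.
Q̄ = (S₀/π) × [bracket] = (589/π) × 0.961740 = 180.3 W/m².

Q̄ ≈ 180 W/m²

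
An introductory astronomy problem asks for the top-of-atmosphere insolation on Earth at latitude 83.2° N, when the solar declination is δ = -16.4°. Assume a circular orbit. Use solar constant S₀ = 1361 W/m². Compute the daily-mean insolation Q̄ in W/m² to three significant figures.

cos H₀ = −tan(+83.2°) tan(-16.400°) = 2.4682 ≥ 1 ⇒ polar night, H₀ = 0 and Q̄ = 0.

Q̄ ≈ 0.00 W/m²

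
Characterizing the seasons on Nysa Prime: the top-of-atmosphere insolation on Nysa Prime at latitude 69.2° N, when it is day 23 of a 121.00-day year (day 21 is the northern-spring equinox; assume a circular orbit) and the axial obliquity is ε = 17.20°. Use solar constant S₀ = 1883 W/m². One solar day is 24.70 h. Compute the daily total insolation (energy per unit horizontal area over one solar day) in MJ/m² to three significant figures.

Solar longitude: λ_s = 360° × (23 − 21)/121.00 = 5.950°.
sin δ = sin 17.20° × sin 5.950° = 0.03066, so δ = +1.757°.
cos H₀ = −tan(+69.2°) tan(+1.757°) = -0.0807, H₀ = 1.6516 rad.
Bracket: H₀ sin φ sin δ + cos φ cos δ sin H₀ = 1.6516×0.93483×0.03066 + 0.35511×0.99953×0.99674 = 0.047338 + 0.353786 = 0.401124.
Q̄ = (S₀/π) × [bracket] = (1883/π) × 0.401124 = 240.42 W/m².
Daily total = Q̄ × 24.70 h × 3600 s/h = 240.42 × 24.70 × 3600 / 10⁶ = 21.38 MJ/m².

21.4 MJ/m²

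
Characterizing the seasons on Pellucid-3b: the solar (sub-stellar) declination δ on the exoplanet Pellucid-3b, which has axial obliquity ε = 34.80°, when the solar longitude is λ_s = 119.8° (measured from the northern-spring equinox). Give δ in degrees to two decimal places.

sin δ = sin ε · sin λ_s = sin 34.80° × sin 119.8° = 0.495246.
δ = arcsin(0.495246) = +29.69°.

δ = +29.69°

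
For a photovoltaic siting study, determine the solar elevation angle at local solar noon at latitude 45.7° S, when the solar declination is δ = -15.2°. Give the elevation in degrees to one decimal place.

At local noon the hour angle is zero, so the zenith angle equals |φ − δ| = |-45.7° − (-15.200°)| = 30.500°.
Elevation = 90° − 30.500° = 59.5°.

59.5°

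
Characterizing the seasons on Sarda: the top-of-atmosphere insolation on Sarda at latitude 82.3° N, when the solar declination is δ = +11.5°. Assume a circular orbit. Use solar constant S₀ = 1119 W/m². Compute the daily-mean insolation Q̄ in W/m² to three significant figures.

cos H₀ = −tan(+82.3°) tan(+11.500°) = -1.5048 ≤ −1 ⇒ polar day, H₀ = π.
Bracket: H₀ sin φ sin δ + cos φ cos δ sin H₀ = 3.1416×0.99098×0.19937 + 0.13399×0.97992×0.00000 = 0.620691 + 0.000000 = 0.620691.
Q̄ = (S₀/π) × [bracket] = (1119/π) × 0.620691 = 221.1 W/m².

Q̄ ≈ 221 W/m²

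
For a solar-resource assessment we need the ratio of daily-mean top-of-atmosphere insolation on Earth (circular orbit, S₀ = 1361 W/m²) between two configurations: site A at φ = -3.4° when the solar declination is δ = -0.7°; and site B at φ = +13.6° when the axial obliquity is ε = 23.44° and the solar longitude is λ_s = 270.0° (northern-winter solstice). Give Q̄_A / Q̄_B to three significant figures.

— Configuration A (φ=-3.4°):
cos H₀ = −tan(-3.4°) tan(-0.700°) = -0.0007, H₀ = 1.5715 rad.
Bracket: H₀ sin φ sin δ + cos φ cos δ sin H₀ = 1.5715×-0.05931×-0.01222 + 0.99824×0.99993×1.00000 = 0.001139 + 0.998170 = 0.999309.
Q̄ = (S₀/π) × [bracket] = (1361/π) × 0.999309 = 432.92 W/m².
— Configuration B (φ=+13.6°):
Solar declination: sin δ = sin ε · sin λ_s = sin 23.44° × sin 270.0° = -0.39779, so δ = -23.440°.
cos H₀ = −tan(+13.6°) tan(-23.440°) = 0.1049, H₀ = 1.4657 rad.
Bracket: H₀ sin φ sin δ + cos φ cos δ sin H₀ = 1.4657×0.23514×-0.39779 + 0.97196×0.91748×0.99448 = -0.137096 + 0.886831 = 0.749735.
Q̄ = (S₀/π) × [bracket] = (1361/π) × 0.749735 = 324.80 W/m².
Ratio Q̄_A / Q̄_B = 432.92 / 324.80 = 1.333.

Q̄_A / Q̄_B ≈ 1.33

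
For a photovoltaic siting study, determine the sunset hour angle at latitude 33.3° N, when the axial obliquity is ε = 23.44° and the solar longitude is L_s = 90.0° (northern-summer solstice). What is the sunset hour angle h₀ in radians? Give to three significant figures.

Solar declination: sin δ = sin ε · sin L_s = sin 23.44° × sin 90.0° = 0.39779, so δ = +23.440°.
cos h₀ = −tan ϕ · tan δ = −tan(+33.3°) × tan(+23.440°) = -0.2848, so h₀ = 1.8596 rad = 106.55°.

h₀ = 1.86 rad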